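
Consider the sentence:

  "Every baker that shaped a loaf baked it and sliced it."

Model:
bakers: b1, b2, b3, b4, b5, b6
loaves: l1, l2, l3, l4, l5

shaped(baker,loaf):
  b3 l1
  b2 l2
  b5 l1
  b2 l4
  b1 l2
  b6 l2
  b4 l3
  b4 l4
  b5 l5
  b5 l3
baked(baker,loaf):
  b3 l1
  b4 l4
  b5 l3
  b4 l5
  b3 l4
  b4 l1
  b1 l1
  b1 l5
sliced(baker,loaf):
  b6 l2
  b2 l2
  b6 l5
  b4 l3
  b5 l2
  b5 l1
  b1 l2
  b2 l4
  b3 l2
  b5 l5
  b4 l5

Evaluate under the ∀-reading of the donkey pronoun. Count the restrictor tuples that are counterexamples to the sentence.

10

"it" takes "a loaf" as antecedent — a donkey pronoun bound across the clause boundary.
Strong reading: for every (b,l) with shaped(b,l), baked(b,l) ∧ sliced(b,l).
Restrictor pairs: (b1,l2) ✗  (b2,l2) ✗  (b2,l4) ✗  (b3,l1) ✗  (b4,l3) ✗  (b4,l4) ✗  (b5,l1) ✗  (b5,l3) ✗  (b5,l5) ✗  (b6,l2) ✗
Counterexamples (restrictor pairs failing the scope): 10.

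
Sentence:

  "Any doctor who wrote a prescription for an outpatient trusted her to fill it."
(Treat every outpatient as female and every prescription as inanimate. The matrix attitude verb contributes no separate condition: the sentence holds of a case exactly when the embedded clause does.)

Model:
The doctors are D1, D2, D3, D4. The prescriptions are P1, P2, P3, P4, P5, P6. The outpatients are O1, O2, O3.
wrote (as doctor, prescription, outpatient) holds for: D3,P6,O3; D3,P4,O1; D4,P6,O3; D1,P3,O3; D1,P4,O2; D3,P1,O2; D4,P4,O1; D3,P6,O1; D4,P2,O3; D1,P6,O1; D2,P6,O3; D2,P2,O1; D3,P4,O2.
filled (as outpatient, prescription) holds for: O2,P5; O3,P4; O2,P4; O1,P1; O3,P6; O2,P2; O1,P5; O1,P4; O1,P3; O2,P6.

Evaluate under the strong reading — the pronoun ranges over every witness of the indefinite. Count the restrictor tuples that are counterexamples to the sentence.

6

"her" takes "an outpatient" as antecedent and "it" takes "a prescription"; both are donkey pronouns co-varying with the restrictor.
Strong reading: for every (d,p,o) with wrote(d,p,o), filled(o,p).
Restrictor triples: (D1,P3,O3)→filled(O3,P3) ✗  (D1,P4,O2)→filled(O2,P4) ✓  (D1,P6,O1)→filled(O1,P6) ✗  (D2,P2,O1)→filled(O1,P2) ✗  (D2,P6,O3)→filled(O3,P6) ✓  (D3,P1,O2)→filled(O2,P1) ✗  (D3,P4,O1)→filled(O1,P4) ✓  (D3,P4,O2)→filled(O2,P4) ✓  (D3,P6,O1)→filled(O1,P6) ✗  (D3,P6,O3)→filled(O3,P6) ✓  (D4,P2,O3)→filled(O3,P2) ✗  (D4,P4,O1)→filled(O1,P4) ✓  (D4,P6,O3)→filled(O3,P6) ✓
Counterexamples (restrictor triples failing the scope): 6.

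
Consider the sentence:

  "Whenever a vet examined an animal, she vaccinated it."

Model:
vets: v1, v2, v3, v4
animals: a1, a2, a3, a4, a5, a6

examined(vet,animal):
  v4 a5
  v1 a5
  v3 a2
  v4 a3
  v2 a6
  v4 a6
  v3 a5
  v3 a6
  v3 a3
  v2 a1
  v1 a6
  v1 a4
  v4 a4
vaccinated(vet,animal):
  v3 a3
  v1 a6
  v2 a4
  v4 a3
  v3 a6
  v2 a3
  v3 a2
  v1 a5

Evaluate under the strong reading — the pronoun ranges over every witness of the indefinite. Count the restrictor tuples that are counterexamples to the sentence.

"it" takes "an animal" as antecedent — a donkey pronoun bound across the clause boundary.
Strong reading: for every (v,a) with examined(v,a), vaccinated(v,a).
Restrictor pairs: (v1,a4) ✗  (v1,a5) ✓  (v1,a6) ✓  (v2,a1) ✗  (v2,a6) ✗  (v3,a2) ✓  (v3,a3) ✓  (v3,a5) ✗  (v3,a6) ✓  (v4,a3) ✓  (v4,a4) ✗  (v4,a5) ✗  (v4,a6) ✗
Counterexamples (restrictor pairs failing the scope): 7.

7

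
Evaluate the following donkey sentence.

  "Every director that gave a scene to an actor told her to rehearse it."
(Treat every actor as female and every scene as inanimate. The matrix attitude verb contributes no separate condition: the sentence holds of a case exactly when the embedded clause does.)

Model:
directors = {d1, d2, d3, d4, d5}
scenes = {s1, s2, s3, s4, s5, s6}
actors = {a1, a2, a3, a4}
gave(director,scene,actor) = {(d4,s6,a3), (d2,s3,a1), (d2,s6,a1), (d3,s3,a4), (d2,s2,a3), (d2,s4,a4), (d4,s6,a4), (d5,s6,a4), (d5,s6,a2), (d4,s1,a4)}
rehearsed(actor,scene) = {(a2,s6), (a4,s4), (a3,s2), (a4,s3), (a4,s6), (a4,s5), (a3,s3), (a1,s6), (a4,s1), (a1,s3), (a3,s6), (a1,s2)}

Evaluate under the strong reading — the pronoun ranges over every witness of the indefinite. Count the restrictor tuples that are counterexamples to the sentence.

"her" takes "an actor" as antecedent and "it" takes "a scene"; both are donkey pronouns co-varying with the restrictor.
Strong reading: for every (d,s,a) with gave(d,s,a), rehearsed(a,s).
Restrictor triples: (d2,s2,a3)→rehearsed(a3,s2) ✓  (d2,s3,a1)→rehearsed(a1,s3) ✓  (d2,s4,a4)→rehearsed(a4,s4) ✓  (d2,s6,a1)→rehearsed(a1,s6) ✓  (d3,s3,a4)→rehearsed(a4,s3) ✓  (d4,s1,a4)→rehearsed(a4,s1) ✓  (d4,s6,a3)→rehearsed(a3,s6) ✓  (d4,s6,a4)→rehearsed(a4,s6) ✓  (d5,s6,a2)→rehearsed(a2,s6) ✓  (d5,s6,a4)→rehearsed(a4,s6) ✓
Counterexamples (restrictor triples failing the scope): 0.

0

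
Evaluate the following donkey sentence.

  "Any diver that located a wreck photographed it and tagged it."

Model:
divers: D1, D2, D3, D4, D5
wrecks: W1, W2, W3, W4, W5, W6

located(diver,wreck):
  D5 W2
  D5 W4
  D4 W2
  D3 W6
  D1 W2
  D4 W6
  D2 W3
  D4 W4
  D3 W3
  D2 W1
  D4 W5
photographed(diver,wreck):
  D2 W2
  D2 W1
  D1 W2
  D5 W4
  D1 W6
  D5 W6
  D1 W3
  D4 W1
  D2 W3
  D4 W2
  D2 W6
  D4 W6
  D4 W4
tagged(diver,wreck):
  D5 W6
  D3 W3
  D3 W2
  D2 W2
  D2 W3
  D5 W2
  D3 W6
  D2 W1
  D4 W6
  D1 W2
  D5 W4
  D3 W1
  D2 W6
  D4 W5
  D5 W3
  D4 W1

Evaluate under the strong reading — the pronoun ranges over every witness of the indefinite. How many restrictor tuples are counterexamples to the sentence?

"it" takes "a wreck" as antecedent — a donkey pronoun bound across the clause boundary.
Strong reading: for every (d,w) with located(d,w), photographed(d,w) ∧ tagged(d,w).
Restrictor pairs: (D1,W2) ✓  (D2,W1) ✓  (D2,W3) ✓  (D3,W3) ✗  (D3,W6) ✗  (D4,W2) ✗  (D4,W4) ✗  (D4,W5) ✗  (D4,W6) ✓  (D5,W2) ✗  (D5,W4) ✓
Counterexamples (restrictor pairs failing the scope): 6.

6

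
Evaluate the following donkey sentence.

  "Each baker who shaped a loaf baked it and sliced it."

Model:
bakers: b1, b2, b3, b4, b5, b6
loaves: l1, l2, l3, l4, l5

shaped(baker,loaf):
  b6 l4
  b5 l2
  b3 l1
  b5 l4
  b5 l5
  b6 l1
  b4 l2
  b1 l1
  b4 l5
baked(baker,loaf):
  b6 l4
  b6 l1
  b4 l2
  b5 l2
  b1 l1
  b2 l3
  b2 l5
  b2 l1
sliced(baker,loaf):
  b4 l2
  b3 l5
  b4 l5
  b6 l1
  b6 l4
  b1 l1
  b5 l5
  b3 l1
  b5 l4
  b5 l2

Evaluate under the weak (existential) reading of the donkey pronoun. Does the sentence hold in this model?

False

"it" takes "a loaf" as antecedent — a donkey pronoun bound across the clause boundary.
Weak reading: every baker b with some shaped-loaf has at least one shaped-loaf l such that baked(b,l) ∧ sliced(b,l).
Per baker: b1:✓  b3:✗  b4:✓  b5:✓  b6:✓
b3 has no witness among its shaped-loaves.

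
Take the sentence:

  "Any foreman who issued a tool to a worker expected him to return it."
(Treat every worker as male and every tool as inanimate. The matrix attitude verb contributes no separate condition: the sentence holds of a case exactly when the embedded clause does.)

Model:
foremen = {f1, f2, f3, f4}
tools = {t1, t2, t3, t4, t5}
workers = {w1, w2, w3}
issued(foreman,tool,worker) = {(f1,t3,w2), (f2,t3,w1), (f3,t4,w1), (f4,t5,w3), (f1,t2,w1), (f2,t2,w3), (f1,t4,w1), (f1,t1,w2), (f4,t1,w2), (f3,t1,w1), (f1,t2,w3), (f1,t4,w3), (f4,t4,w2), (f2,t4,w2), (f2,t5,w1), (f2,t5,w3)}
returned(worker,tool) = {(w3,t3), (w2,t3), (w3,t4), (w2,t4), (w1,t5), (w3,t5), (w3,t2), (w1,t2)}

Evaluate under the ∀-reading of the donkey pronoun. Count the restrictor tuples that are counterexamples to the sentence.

6

"him" takes "a worker" as antecedent and "it" takes "a tool"; both are donkey pronouns co-varying with the restrictor.
Strong reading: for every (f,t,w) with issued(f,t,w), returned(w,t).
Restrictor triples: (f1,t1,w2)→returned(w2,t1) ✗  (f1,t2,w1)→returned(w1,t2) ✓  (f1,t2,w3)→returned(w3,t2) ✓  (f1,t3,w2)→returned(w2,t3) ✓  (f1,t4,w1)→returned(w1,t4) ✗  (f1,t4,w3)→returned(w3,t4) ✓  (f2,t2,w3)→returned(w3,t2) ✓  (f2,t3,w1)→returned(w1,t3) ✗  (f2,t4,w2)→returned(w2,t4) ✓  (f2,t5,w1)→returned(w1,t5) ✓  (f2,t5,w3)→returned(w3,t5) ✓  (f3,t1,w1)→returned(w1,t1) ✗  (f3,t4,w1)→returned(w1,t4) ✗  (f4,t1,w2)→returned(w2,t1) ✗  (f4,t4,w2)→returned(w2,t4) ✓  (f4,t5,w3)→returned(w3,t5) ✓
Counterexamples (restrictor triples failing the scope): 6.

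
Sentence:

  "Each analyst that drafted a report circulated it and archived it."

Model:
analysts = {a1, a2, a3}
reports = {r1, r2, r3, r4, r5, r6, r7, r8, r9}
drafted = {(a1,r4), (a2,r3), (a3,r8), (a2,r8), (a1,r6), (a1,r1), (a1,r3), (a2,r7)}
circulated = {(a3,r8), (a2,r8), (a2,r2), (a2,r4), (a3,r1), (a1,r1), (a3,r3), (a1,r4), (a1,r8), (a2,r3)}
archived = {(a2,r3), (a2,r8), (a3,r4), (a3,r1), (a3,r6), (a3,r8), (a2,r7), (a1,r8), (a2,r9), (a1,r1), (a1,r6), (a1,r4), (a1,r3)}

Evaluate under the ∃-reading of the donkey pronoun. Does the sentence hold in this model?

True

"it" takes "a report" as antecedent — a donkey pronoun bound across the clause boundary.
Weak reading: every analyst a with some drafted-report has at least one drafted-report r such that circulated(a,r) ∧ archived(a,r).
Per analyst: a1:✓  a2:✓  a3:✓
Every analyst in the restrictor has a witness.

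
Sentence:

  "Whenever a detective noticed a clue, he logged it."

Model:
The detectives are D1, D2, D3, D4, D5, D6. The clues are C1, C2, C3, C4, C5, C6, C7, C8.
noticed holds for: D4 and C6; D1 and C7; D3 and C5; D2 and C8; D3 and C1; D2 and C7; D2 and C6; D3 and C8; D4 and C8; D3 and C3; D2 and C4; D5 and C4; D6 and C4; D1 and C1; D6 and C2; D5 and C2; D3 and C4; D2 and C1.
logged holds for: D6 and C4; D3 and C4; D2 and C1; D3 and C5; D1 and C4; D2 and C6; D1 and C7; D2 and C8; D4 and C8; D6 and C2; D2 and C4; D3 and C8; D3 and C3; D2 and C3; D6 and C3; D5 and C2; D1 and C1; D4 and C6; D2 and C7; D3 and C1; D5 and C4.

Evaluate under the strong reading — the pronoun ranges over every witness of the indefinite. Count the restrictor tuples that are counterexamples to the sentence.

0

"it" takes "a clue" as antecedent — a donkey pronoun bound across the clause boundary.
Strong reading: for every (d,c) with noticed(d,c), logged(d,c).
Restrictor pairs: (D1,C1) ✓  (D1,C7) ✓  (D2,C1) ✓  (D2,C4) ✓  (D2,C6) ✓  (D2,C7) ✓  (D2,C8) ✓  (D3,C1) ✓  (D3,C3) ✓  (D3,C4) ✓  (D3,C5) ✓  (D3,C8) ✓  (D4,C6) ✓  (D4,C8) ✓  (D5,C2) ✓  (D5,C4) ✓  (D6,C2) ✓  (D6,C4) ✓
Counterexamples (restrictor pairs failing the scope): 0.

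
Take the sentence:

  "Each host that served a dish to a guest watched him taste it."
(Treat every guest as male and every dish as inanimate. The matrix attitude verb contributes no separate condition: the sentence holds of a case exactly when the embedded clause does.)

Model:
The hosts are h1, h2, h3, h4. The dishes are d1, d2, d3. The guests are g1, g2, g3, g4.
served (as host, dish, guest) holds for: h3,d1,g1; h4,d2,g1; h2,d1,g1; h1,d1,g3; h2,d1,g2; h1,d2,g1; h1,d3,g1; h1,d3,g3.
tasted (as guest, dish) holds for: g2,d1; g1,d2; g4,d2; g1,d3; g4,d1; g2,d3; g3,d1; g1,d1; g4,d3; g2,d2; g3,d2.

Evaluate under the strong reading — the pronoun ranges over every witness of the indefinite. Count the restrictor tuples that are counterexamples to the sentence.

"him" takes "a guest" as antecedent and "it" takes "a dish"; both are donkey pronouns co-varying with the restrictor.
Strong reading: for every (h,d,g) with served(h,d,g), tasted(g,d).
Restrictor triples: (h1,d1,g3)→tasted(g3,d1) ✓  (h1,d2,g1)→tasted(g1,d2) ✓  (h1,d3,g1)→tasted(g1,d3) ✓  (h1,d3,g3)→tasted(g3,d3) ✗  (h2,d1,g1)→tasted(g1,d1) ✓  (h2,d1,g2)→tasted(g2,d1) ✓  (h3,d1,g1)→tasted(g1,d1) ✓  (h4,d2,g1)→tasted(g1,d2) ✓
Counterexamples (restrictor triples failing the scope): 1.

1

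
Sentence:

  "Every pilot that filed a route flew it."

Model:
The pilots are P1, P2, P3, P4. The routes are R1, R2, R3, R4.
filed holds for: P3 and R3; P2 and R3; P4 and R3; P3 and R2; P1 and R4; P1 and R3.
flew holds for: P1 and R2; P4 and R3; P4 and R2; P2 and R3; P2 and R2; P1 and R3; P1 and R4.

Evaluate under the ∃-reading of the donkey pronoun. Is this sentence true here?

False

"it" takes "a route" as antecedent — a donkey pronoun bound across the clause boundary.
Weak reading: every pilot p with some filed-route has at least one filed-route r such that flew(p,r).
Per pilot: P1:✓  P2:✓  P3:✗  P4:✓
P3 has no witness among its filed-routes.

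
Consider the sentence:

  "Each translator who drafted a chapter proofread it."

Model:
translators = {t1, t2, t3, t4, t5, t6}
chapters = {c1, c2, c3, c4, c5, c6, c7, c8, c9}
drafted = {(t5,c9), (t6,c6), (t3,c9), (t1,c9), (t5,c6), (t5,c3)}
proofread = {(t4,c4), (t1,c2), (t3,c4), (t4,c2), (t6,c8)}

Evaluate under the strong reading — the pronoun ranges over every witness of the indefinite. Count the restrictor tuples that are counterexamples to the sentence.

6

"it" takes "a chapter" as antecedent — a donkey pronoun bound across the clause boundary.
Strong reading: for every (t,c) with drafted(t,c), proofread(t,c).
Restrictor pairs: (t1,c9) ✗  (t3,c9) ✗  (t5,c3) ✗  (t5,c6) ✗  (t5,c9) ✗  (t6,c6) ✗
Counterexamples (restrictor pairs failing the scope): 6.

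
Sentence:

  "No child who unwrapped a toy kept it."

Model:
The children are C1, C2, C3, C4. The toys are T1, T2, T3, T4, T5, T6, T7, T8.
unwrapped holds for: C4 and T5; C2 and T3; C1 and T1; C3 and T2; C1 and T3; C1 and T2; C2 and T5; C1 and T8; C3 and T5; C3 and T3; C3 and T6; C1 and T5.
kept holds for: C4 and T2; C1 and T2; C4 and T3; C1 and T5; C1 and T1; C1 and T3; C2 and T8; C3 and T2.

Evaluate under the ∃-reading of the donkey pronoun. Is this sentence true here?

False

"it" takes "a toy" as antecedent — a donkey pronoun bound across the clause boundary.
Truth condition: for no (c,t) with unwrapped(c,t) does kept(c,t) hold.
Restrictor pairs — does the scope hold? (C1,T1):holds  (C1,T2):holds  (C1,T3):holds  (C1,T5):holds  (C1,T8):fails  (C2,T3):fails  (C2,T5):fails  (C3,T2):holds  (C3,T3):fails  (C3,T5):fails  (C3,T6):fails  (C4,T5):fails
Scope holds for 5 pair(s), so the sentence is false.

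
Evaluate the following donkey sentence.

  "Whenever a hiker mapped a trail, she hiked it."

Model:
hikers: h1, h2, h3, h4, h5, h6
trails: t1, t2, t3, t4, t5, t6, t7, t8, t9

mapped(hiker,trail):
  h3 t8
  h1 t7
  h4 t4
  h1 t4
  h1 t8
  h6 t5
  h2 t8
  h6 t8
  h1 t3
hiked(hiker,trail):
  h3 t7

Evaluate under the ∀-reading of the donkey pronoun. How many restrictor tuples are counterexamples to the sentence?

"it" takes "a trail" as antecedent — a donkey pronoun bound across the clause boundary.
Strong reading: for every (h,t) with mapped(h,t), hiked(h,t).
Restrictor pairs: (h1,t3) ✗  (h1,t4) ✗  (h1,t7) ✗  (h1,t8) ✗  (h2,t8) ✗  (h3,t8) ✗  (h4,t4) ✗  (h6,t5) ✗  (h6,t8) ✗
Counterexamples (restrictor pairs failing the scope): 9.

9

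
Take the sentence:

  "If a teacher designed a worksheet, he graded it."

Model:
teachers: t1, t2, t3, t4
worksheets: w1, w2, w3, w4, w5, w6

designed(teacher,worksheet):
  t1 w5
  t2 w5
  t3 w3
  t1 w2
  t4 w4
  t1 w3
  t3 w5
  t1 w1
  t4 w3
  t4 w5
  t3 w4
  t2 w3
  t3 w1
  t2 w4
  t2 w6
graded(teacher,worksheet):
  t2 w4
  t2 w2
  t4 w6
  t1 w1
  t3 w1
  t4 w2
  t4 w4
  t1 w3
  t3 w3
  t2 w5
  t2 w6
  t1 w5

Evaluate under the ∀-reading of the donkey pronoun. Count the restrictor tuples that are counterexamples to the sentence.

"it" takes "a worksheet" as antecedent — a donkey pronoun bound across the clause boundary.
Strong reading: for every (t,w) with designed(t,w), graded(t,w).
Restrictor pairs: (t1,w1) ✓  (t1,w2) ✗  (t1,w3) ✓  (t1,w5) ✓  (t2,w3) ✗  (t2,w4) ✓  (t2,w5) ✓  (t2,w6) ✓  (t3,w1) ✓  (t3,w3) ✓  (t3,w4) ✗  (t3,w5) ✗  (t4,w3) ✗  (t4,w4) ✓  (t4,w5) ✗
Counterexamples (restrictor pairs failing the scope): 6.

6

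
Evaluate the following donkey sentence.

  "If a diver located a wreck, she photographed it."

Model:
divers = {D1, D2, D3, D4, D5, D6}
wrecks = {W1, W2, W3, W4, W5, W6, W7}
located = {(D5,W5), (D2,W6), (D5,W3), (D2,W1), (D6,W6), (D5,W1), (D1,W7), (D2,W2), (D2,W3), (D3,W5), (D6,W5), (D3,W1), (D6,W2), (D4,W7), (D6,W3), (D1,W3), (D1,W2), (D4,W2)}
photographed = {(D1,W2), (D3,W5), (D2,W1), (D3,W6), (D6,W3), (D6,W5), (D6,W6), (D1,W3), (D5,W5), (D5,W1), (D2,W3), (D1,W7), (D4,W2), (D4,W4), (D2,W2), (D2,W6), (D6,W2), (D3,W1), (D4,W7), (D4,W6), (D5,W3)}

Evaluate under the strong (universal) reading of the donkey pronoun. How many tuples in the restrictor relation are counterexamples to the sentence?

0

"it" takes "a wreck" as antecedent — a donkey pronoun bound across the clause boundary.
Strong reading: for every (d,w) with located(d,w), photographed(d,w).
Restrictor pairs: (D1,W2) ✓  (D1,W3) ✓  (D1,W7) ✓  (D2,W1) ✓  (D2,W2) ✓  (D2,W3) ✓  (D2,W6) ✓  (D3,W1) ✓  (D3,W5) ✓  (D4,W2) ✓  (D4,W7) ✓  (D5,W1) ✓  (D5,W3) ✓  (D5,W5) ✓  (D6,W2) ✓  (D6,W3) ✓  (D6,W5) ✓  (D6,W6) ✓
Counterexamples (restrictor pairs failing the scope): 0.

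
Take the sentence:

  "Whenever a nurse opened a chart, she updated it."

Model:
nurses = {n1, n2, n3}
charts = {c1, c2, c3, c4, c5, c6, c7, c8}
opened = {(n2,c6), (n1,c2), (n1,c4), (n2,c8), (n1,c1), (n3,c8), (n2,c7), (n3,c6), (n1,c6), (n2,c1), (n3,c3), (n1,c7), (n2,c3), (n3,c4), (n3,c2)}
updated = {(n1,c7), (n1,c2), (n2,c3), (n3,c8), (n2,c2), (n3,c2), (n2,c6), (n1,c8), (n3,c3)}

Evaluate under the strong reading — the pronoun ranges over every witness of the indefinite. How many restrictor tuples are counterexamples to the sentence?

8

"it" takes "a chart" as antecedent — a donkey pronoun bound across the clause boundary.
Strong reading: for every (n,c) with opened(n,c), updated(n,c).
Restrictor pairs: (n1,c1) ✗  (n1,c2) ✓  (n1,c4) ✗  (n1,c6) ✗  (n1,c7) ✓  (n2,c1) ✗  (n2,c3) ✓  (n2,c6) ✓  (n2,c7) ✗  (n2,c8) ✗  (n3,c2) ✓  (n3,c3) ✓  (n3,c4) ✗  (n3,c6) ✗  (n3,c8) ✓
Counterexamples (restrictor pairs failing the scope): 8.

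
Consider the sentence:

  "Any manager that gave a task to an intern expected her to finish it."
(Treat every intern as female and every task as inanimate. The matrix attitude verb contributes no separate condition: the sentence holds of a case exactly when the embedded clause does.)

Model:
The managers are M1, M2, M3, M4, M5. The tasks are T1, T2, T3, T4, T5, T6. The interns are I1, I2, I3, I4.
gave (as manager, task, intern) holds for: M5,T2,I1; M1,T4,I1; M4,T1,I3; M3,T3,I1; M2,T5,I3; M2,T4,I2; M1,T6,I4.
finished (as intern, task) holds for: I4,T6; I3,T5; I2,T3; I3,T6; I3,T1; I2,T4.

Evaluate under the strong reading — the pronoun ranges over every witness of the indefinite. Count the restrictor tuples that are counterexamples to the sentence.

3

"her" takes "an intern" as antecedent and "it" takes "a task"; both are donkey pronouns co-varying with the restrictor.
Strong reading: for every (m,t,i) with gave(m,t,i), finished(i,t).
Restrictor triples: (M1,T4,I1)→finished(I1,T4) ✗  (M1,T6,I4)→finished(I4,T6) ✓  (M2,T4,I2)→finished(I2,T4) ✓  (M2,T5,I3)→finished(I3,T5) ✓  (M3,T3,I1)→finished(I1,T3) ✗  (M4,T1,I3)→finished(I3,T1) ✓  (M5,T2,I1)→finished(I1,T2) ✗
Counterexamples (restrictor triples failing the scope): 3.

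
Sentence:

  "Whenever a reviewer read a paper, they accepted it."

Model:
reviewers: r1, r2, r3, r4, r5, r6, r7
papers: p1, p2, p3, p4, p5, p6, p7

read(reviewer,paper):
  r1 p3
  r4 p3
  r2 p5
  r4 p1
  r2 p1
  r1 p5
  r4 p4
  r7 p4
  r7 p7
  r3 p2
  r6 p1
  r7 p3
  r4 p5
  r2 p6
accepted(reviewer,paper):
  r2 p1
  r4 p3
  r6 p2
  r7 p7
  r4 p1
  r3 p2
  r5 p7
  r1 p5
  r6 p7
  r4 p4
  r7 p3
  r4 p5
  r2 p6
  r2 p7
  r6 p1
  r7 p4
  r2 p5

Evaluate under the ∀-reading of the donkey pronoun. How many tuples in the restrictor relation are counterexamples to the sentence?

"it" takes "a paper" as antecedent — a donkey pronoun bound across the clause boundary.
Strong reading: for every (r,p) with read(r,p), accepted(r,p).
Restrictor pairs: (r1,p3) ✗  (r1,p5) ✓  (r2,p1) ✓  (r2,p5) ✓  (r2,p6) ✓  (r3,p2) ✓  (r4,p1) ✓  (r4,p3) ✓  (r4,p4) ✓  (r4,p5) ✓  (r6,p1) ✓  (r7,p3) ✓  (r7,p4) ✓  (r7,p7) ✓
Counterexamples (restrictor pairs failing the scope): 1.

1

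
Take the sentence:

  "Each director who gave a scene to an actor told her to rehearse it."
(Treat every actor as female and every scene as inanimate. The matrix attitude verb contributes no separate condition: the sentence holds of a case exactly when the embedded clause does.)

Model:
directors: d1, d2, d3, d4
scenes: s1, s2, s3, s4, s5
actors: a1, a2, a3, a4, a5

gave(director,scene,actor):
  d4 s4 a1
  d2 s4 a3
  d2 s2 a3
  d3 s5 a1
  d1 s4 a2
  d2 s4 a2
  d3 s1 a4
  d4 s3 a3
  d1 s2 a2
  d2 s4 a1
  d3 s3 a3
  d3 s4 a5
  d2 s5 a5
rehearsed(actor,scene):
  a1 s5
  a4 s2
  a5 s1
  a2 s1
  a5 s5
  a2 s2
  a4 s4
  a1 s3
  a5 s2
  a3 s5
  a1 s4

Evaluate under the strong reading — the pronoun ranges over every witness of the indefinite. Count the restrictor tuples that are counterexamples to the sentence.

"her" takes "an actor" as antecedent and "it" takes "a scene"; both are donkey pronouns co-varying with the restrictor.
Strong reading: for every (d,s,a) with gave(d,s,a), rehearsed(a,s).
Restrictor triples: (d1,s2,a2)→rehearsed(a2,s2) ✓  (d1,s4,a2)→rehearsed(a2,s4) ✗  (d2,s2,a3)→rehearsed(a3,s2) ✗  (d2,s4,a1)→rehearsed(a1,s4) ✓  (d2,s4,a2)→rehearsed(a2,s4) ✗  (d2,s4,a3)→rehearsed(a3,s4) ✗  (d2,s5,a5)→rehearsed(a5,s5) ✓  (d3,s1,a4)→rehearsed(a4,s1) ✗  (d3,s3,a3)→rehearsed(a3,s3) ✗  (d3,s4,a5)→rehearsed(a5,s4) ✗  (d3,s5,a1)→rehearsed(a1,s5) ✓  (d4,s3,a3)→rehearsed(a3,s3) ✗  (d4,s4,a1)→rehearsed(a1,s4) ✓
Counterexamples (restrictor triples failing the scope): 8.

8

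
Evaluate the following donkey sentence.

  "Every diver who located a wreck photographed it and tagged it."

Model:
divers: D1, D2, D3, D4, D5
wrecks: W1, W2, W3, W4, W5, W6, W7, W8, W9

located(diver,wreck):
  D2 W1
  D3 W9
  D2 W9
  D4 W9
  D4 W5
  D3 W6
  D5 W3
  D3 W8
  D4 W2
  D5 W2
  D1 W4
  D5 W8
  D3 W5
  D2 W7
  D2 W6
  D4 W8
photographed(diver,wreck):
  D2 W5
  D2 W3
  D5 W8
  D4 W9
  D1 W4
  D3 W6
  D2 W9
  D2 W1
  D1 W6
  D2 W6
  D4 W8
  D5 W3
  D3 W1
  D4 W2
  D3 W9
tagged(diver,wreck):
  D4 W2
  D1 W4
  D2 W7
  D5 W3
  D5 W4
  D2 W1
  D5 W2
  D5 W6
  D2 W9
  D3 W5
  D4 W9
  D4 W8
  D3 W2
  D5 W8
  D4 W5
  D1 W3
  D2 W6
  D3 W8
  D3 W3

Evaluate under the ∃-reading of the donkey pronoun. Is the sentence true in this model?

False

"it" takes "a wreck" as antecedent — a donkey pronoun bound across the clause boundary.
Weak reading: every diver d with some located-wreck has at least one located-wreck w such that photographed(d,w) ∧ tagged(d,w).
Per diver: D1:✓  D2:✓  D3:✗  D4:✓  D5:✓
D3 has no witness among its located-wrecks.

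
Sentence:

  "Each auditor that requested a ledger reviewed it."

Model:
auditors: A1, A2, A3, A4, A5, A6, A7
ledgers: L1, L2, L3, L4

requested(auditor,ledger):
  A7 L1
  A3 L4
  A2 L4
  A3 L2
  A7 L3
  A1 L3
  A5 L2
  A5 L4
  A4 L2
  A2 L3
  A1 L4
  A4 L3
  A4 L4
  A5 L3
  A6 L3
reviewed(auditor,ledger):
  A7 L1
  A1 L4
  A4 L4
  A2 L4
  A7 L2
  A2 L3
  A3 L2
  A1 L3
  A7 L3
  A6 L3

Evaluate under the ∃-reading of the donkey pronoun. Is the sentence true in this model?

"it" takes "a ledger" as antecedent — a donkey pronoun bound across the clause boundary.
Weak reading: every auditor a with some requested-ledger has at least one requested-ledger l such that reviewed(a,l).
Per auditor: A1:✓  A2:✓  A3:✓  A4:✓  A5:✗  A6:✓  A7:✓
A5 has no witness among its requested-ledgers.

False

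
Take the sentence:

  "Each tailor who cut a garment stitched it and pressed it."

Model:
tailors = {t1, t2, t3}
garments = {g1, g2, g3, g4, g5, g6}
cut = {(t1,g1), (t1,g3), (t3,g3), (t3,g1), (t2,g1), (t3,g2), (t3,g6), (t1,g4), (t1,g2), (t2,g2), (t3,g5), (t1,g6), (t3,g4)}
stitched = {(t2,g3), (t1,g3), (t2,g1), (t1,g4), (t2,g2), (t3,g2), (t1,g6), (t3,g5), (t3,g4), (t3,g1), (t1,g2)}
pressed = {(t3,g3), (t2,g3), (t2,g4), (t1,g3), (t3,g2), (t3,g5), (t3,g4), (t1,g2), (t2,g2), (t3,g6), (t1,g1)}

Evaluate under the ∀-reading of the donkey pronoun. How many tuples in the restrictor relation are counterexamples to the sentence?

"it" takes "a garment" as antecedent — a donkey pronoun bound across the clause boundary.
Strong reading: for every (t,g) with cut(t,g), stitched(t,g) ∧ pressed(t,g).
Restrictor pairs: (t1,g1) ✗  (t1,g2) ✓  (t1,g3) ✓  (t1,g4) ✗  (t1,g6) ✗  (t2,g1) ✗  (t2,g2) ✓  (t3,g1) ✗  (t3,g2) ✓  (t3,g3) ✗  (t3,g4) ✓  (t3,g5) ✓  (t3,g6) ✗
Counterexamples (restrictor pairs failing the scope): 7.

7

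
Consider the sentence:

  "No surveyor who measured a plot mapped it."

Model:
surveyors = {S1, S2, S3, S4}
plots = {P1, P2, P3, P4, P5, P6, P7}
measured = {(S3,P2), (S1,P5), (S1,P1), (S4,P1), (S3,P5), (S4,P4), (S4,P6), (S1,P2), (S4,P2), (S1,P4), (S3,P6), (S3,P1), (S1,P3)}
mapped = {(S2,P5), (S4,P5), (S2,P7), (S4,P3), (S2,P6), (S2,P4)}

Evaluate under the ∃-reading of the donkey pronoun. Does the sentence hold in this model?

True

"it" takes "a plot" as antecedent — a donkey pronoun bound across the clause boundary.
Truth condition: for no (s,p) with measured(s,p) does mapped(s,p) hold.
Restrictor pairs — does the scope hold? (S1,P1):fails  (S1,P2):fails  (S1,P3):fails  (S1,P4):fails  (S1,P5):fails  (S3,P1):fails  (S3,P2):fails  (S3,P5):fails  (S3,P6):fails  (S4,P1):fails  (S4,P2):fails  (S4,P4):fails  (S4,P6):fails
Scope holds for no restrictor pair, so the sentence is true.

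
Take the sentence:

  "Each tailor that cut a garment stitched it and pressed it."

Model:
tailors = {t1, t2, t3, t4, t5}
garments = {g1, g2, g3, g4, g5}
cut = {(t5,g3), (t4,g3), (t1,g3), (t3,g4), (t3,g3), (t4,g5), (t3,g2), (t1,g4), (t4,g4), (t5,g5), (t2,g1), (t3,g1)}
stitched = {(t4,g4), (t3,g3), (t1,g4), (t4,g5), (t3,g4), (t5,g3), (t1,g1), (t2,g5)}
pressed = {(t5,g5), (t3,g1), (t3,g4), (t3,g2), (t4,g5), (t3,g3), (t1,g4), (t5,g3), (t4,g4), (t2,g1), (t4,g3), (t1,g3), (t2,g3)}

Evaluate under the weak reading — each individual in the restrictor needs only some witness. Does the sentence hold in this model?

"it" takes "a garment" as antecedent — a donkey pronoun bound across the clause boundary.
Weak reading: every tailor t with some cut-garment has at least one cut-garment g such that stitched(t,g) ∧ pressed(t,g).
Per tailor: t1:✓  t2:✗  t3:✓  t4:✓  t5:✓
t2 has no witness among its cut-garments.

False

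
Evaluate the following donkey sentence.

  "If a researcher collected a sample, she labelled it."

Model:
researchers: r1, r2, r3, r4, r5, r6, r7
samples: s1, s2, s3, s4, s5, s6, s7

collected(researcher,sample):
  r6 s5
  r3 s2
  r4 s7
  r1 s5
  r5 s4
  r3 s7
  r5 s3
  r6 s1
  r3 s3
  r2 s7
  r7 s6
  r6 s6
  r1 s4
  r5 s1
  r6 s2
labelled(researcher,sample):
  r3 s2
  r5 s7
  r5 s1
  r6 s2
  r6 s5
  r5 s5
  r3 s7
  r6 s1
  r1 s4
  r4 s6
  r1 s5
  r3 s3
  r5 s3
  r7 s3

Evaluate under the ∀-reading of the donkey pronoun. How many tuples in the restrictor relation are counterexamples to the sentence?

"it" takes "a sample" as antecedent — a donkey pronoun bound across the clause boundary.
Strong reading: for every (r,s) with collected(r,s), labelled(r,s).
Restrictor pairs: (r1,s4) ✓  (r1,s5) ✓  (r2,s7) ✗  (r3,s2) ✓  (r3,s3) ✓  (r3,s7) ✓  (r4,s7) ✗  (r5,s1) ✓  (r5,s3) ✓  (r5,s4) ✗  (r6,s1) ✓  (r6,s2) ✓  (r6,s5) ✓  (r6,s6) ✗  (r7,s6) ✗
Counterexamples (restrictor pairs failing the scope): 5.

5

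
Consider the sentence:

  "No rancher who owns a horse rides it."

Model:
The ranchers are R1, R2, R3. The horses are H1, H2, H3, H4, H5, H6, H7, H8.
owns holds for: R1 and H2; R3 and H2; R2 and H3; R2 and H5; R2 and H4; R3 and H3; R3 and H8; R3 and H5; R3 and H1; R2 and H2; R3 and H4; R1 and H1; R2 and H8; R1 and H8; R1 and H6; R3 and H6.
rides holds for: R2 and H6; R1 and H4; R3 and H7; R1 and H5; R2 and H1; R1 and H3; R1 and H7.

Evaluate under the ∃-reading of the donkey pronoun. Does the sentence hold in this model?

True

"it" takes "a horse" as antecedent — a donkey pronoun bound across the clause boundary.
Truth condition: for no (r,h) with owns(r,h) does rides(r,h) hold.
Restrictor pairs — does the scope hold? (R1,H1):fails  (R1,H2):fails  (R1,H6):fails  (R1,H8):fails  (R2,H2):fails  (R2,H3):fails  (R2,H4):fails  (R2,H5):fails  (R2,H8):fails  (R3,H1):fails  (R3,H2):fails  (R3,H3):fails  (R3,H4):fails  (R3,H5):fails  (R3,H6):fails  (R3,H8):fails
Scope holds for no restrictor pair, so the sentence is true.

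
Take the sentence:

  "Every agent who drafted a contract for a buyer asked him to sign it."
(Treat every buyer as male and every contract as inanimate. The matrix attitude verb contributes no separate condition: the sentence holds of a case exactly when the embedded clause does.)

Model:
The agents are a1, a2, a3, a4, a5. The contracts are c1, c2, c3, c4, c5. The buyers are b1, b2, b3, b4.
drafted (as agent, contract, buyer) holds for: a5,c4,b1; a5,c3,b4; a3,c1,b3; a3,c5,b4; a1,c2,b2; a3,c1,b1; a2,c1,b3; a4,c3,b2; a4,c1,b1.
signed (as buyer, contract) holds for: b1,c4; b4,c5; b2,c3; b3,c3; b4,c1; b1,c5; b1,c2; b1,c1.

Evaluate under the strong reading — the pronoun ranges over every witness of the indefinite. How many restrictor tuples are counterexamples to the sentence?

"him" takes "a buyer" as antecedent and "it" takes "a contract"; both are donkey pronouns co-varying with the restrictor.
Strong reading: for every (a,c,b) with drafted(a,c,b), signed(b,c).
Restrictor triples: (a1,c2,b2)→signed(b2,c2) ✗  (a2,c1,b3)→signed(b3,c1) ✗  (a3,c1,b1)→signed(b1,c1) ✓  (a3,c1,b3)→signed(b3,c1) ✗  (a3,c5,b4)→signed(b4,c5) ✓  (a4,c1,b1)→signed(b1,c1) ✓  (a4,c3,b2)→signed(b2,c3) ✓  (a5,c3,b4)→signed(b4,c3) ✗  (a5,c4,b1)→signed(b1,c4) ✓
Counterexamples (restrictor triples failing the scope): 4.

4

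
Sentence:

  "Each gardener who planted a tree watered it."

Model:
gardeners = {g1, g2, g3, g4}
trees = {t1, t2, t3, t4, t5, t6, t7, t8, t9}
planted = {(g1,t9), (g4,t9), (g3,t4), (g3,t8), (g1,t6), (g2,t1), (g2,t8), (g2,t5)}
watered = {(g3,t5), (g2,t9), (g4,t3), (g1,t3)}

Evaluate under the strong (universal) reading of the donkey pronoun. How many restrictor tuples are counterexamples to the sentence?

"it" takes "a tree" as antecedent — a donkey pronoun bound across the clause boundary.
Strong reading: for every (g,t) with planted(g,t), watered(g,t).
Restrictor pairs: (g1,t6) ✗  (g1,t9) ✗  (g2,t1) ✗  (g2,t5) ✗  (g2,t8) ✗  (g3,t4) ✗  (g3,t8) ✗  (g4,t9) ✗
Counterexamples (restrictor pairs failing the scope): 8.

8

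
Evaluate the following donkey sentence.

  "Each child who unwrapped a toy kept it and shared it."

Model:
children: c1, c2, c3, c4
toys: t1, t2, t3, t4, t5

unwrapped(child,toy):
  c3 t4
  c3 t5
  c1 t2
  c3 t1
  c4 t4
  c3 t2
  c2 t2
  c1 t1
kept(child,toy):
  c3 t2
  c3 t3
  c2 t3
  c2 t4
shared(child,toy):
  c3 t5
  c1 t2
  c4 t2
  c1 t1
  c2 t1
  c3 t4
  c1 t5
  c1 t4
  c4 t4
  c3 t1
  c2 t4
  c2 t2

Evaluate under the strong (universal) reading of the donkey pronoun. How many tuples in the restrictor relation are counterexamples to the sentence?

"it" takes "a toy" as antecedent — a donkey pronoun bound across the clause boundary.
Strong reading: for every (c,t) with unwrapped(c,t), kept(c,t) ∧ shared(c,t).
Restrictor pairs: (c1,t1) ✗  (c1,t2) ✗  (c2,t2) ✗  (c3,t1) ✗  (c3,t2) ✗  (c3,t4) ✗  (c3,t5) ✗  (c4,t4) ✗
Counterexamples (restrictor pairs failing the scope): 8.

8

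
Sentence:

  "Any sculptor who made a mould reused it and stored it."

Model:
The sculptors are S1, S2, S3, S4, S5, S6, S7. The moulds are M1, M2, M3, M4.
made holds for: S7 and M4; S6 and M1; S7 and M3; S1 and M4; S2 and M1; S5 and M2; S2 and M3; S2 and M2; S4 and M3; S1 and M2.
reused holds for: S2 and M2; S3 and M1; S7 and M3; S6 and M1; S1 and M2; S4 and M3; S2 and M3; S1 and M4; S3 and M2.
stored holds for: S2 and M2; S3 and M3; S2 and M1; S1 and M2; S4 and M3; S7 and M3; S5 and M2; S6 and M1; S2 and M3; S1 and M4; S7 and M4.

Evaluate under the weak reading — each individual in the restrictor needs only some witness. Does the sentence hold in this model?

False

"it" takes "a mould" as antecedent — a donkey pronoun bound across the clause boundary.
Weak reading: every sculptor s with some made-mould has at least one made-mould m such that reused(s,m) ∧ stored(s,m).
Per sculptor: S1:✓  S2:✓  S4:✓  S5:✗  S6:✓  S7:✓
S5 has no witness among its made-moulds.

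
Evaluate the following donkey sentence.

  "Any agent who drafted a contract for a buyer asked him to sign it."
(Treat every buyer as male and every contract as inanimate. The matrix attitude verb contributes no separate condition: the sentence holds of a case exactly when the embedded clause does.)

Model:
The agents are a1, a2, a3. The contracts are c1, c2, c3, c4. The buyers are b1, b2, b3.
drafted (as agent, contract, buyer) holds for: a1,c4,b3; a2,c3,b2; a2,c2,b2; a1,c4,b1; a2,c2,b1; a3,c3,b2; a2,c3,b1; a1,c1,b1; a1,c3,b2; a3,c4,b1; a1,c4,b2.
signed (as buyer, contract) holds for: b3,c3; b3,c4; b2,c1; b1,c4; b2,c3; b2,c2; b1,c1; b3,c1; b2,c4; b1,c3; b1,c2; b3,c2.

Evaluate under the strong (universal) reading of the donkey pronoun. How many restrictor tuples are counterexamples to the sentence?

"him" takes "a buyer" as antecedent and "it" takes "a contract"; both are donkey pronouns co-varying with the restrictor.
Strong reading: for every (a,c,b) with drafted(a,c,b), signed(b,c).
Restrictor triples: (a1,c1,b1)→signed(b1,c1) ✓  (a1,c3,b2)→signed(b2,c3) ✓  (a1,c4,b1)→signed(b1,c4) ✓  (a1,c4,b2)→signed(b2,c4) ✓  (a1,c4,b3)→signed(b3,c4) ✓  (a2,c2,b1)→signed(b1,c2) ✓  (a2,c2,b2)→signed(b2,c2) ✓  (a2,c3,b1)→signed(b1,c3) ✓  (a2,c3,b2)→signed(b2,c3) ✓  (a3,c3,b2)→signed(b2,c3) ✓  (a3,c4,b1)→signed(b1,c4) ✓
Counterexamples (restrictor triples failing the scope): 0.

0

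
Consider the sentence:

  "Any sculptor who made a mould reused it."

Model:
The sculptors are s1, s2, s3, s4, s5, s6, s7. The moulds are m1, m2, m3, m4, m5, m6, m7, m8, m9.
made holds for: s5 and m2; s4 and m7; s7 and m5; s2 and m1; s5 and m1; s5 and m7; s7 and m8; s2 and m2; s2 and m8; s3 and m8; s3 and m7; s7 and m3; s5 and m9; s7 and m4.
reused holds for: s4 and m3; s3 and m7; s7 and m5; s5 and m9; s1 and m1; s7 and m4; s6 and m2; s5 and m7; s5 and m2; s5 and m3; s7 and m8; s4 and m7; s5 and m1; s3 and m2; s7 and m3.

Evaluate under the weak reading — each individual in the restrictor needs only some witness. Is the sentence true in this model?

False

"it" takes "a mould" as antecedent — a donkey pronoun bound across the clause boundary.
Weak reading: every sculptor s with some made-mould has at least one made-mould m such that reused(s,m).
Per sculptor: s2:✗  s3:✓  s4:✓  s5:✓  s7:✓
s2 has no witness among its made-moulds.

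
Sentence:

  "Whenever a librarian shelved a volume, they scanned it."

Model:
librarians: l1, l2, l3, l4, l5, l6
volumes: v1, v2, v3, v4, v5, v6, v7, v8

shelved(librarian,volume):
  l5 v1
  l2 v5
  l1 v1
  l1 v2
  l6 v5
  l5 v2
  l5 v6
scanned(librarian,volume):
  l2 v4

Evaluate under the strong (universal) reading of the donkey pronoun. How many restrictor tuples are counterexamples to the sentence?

7

"it" takes "a volume" as antecedent — a donkey pronoun bound across the clause boundary.
Strong reading: for every (l,v) with shelved(l,v), scanned(l,v).
Restrictor pairs: (l1,v1) ✗  (l1,v2) ✗  (l2,v5) ✗  (l5,v1) ✗  (l5,v2) ✗  (l5,v6) ✗  (l6,v5) ✗
Counterexamples (restrictor pairs failing the scope): 7.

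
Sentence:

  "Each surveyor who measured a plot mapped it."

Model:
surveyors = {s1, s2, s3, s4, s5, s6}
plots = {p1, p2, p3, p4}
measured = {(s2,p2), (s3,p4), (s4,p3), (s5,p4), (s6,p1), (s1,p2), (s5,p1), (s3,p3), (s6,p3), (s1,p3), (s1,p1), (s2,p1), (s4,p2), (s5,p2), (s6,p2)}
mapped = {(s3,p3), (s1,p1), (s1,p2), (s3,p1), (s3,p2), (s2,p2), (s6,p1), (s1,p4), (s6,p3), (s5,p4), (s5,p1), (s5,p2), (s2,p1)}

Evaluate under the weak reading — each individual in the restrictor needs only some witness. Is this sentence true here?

"it" takes "a plot" as antecedent — a donkey pronoun bound across the clause boundary.
Weak reading: every surveyor s with some measured-plot has at least one measured-plot p such that mapped(s,p).
Per surveyor: s1:✓  s2:✓  s3:✓  s4:✗  s5:✓  s6:✓
s4 has no witness among its measured-plots.

False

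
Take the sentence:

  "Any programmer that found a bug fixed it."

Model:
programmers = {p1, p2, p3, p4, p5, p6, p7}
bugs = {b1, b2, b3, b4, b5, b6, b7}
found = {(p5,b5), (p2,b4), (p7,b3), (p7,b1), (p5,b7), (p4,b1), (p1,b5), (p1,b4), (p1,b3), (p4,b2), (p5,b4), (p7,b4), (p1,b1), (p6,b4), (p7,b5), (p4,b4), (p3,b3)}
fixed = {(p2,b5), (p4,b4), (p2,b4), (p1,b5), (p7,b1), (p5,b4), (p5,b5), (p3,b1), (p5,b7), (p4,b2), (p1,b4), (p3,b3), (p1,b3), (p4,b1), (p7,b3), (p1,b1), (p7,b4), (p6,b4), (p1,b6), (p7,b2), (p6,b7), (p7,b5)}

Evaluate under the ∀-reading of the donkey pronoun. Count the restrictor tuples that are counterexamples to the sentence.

0

"it" takes "a bug" as antecedent — a donkey pronoun bound across the clause boundary.
Strong reading: for every (p,b) with found(p,b), fixed(p,b).
Restrictor pairs: (p1,b1) ✓  (p1,b3) ✓  (p1,b4) ✓  (p1,b5) ✓  (p2,b4) ✓  (p3,b3) ✓  (p4,b1) ✓  (p4,b2) ✓  (p4,b4) ✓  (p5,b4) ✓  (p5,b5) ✓  (p5,b7) ✓  (p6,b4) ✓  (p7,b1) ✓  (p7,b3) ✓  (p7,b4) ✓  (p7,b5) ✓
Counterexamples (restrictor pairs failing the scope): 0.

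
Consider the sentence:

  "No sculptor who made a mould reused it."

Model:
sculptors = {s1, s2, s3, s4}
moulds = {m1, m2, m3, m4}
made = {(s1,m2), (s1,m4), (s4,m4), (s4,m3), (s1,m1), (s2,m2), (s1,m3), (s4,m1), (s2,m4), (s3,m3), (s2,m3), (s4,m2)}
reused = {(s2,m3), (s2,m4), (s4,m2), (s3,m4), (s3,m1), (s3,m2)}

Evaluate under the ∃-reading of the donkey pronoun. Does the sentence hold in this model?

False

"it" takes "a mould" as antecedent — a donkey pronoun bound across the clause boundary.
Truth condition: for no (s,m) with made(s,m) does reused(s,m) hold.
Restrictor pairs — does the scope hold? (s1,m1):fails  (s1,m2):fails  (s1,m3):fails  (s1,m4):fails  (s2,m2):fails  (s2,m3):holds  (s2,m4):holds  (s3,m3):fails  (s4,m1):fails  (s4,m2):holds  (s4,m3):fails  (s4,m4):fails
Scope holds for 3 pair(s), so the sentence is false.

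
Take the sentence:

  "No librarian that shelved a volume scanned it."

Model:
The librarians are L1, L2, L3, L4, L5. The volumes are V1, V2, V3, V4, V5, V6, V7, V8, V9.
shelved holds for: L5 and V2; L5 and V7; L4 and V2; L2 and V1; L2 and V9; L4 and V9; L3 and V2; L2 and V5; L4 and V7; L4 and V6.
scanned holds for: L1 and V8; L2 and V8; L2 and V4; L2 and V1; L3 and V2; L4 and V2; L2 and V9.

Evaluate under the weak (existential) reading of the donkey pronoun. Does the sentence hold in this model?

"it" takes "a volume" as antecedent — a donkey pronoun bound across the clause boundary.
Truth condition: for no (l,v) with shelved(l,v) does scanned(l,v) hold.
Restrictor pairs — does the scope hold? (L2,V1):holds  (L2,V5):fails  (L2,V9):holds  (L3,V2):holds  (L4,V2):holds  (L4,V6):fails  (L4,V7):fails  (L4,V9):fails  (L5,V2):fails  (L5,V7):fails
Scope holds for 4 pair(s), so the sentence is false.

False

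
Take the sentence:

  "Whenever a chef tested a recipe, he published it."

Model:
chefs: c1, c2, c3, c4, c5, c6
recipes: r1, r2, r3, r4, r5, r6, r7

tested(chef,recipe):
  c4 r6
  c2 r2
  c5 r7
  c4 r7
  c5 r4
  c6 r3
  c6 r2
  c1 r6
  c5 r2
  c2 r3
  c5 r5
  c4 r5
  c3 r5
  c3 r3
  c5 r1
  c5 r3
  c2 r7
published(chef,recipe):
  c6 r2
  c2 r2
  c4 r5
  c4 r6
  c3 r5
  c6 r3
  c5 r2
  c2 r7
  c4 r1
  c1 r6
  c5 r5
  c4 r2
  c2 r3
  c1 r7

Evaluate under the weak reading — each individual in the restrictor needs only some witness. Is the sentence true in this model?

"it" takes "a recipe" as antecedent — a donkey pronoun bound across the clause boundary.
Weak reading: every chef c with some tested-recipe has at least one tested-recipe r such that published(c,r).
Per chef: c1:✓  c2:✓  c3:✓  c4:✓  c5:✓  c6:✓
Every chef in the restrictor has a witness.

True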